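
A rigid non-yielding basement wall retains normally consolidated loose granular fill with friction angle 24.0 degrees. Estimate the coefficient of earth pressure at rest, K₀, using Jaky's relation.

K₀ = 1 − sin φ' = 1 − sin 24.0° = 0.5933.

0.593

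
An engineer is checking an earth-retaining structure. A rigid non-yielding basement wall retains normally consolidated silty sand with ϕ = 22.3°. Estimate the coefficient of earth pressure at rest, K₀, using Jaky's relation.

0.621

K₀ = 1 − sin φ' = 1 − sin 22.3° = 0.6205.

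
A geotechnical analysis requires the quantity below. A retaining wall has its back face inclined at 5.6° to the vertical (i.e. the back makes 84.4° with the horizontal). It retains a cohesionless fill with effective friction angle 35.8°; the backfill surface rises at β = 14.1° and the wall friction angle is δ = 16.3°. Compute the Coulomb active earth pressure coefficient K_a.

K_a = sin²(α+φ) / [sin²α · sin(α−δ) · (1 + √{sin(φ+δ)sin(φ−β) / (sin(α−δ)sin(α+β))})²].
With α = 84.4°, φ = 35.8°, δ = 16.3°, β = 14.1°: K_a = 0.3323.

0.332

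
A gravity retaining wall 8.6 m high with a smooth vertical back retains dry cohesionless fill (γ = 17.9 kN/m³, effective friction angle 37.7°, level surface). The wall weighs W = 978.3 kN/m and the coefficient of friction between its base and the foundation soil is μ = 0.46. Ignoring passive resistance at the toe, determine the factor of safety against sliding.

2.82

K_a = tan²(45° − 37.7°/2) = 0.2411.
P_a = ½K_aγH² = 0.5×0.2411×17.9×8.6² = 159.6 kN/m, acting at H/3 = 2.867 m above the base.
FS_sliding = μW / P_a = 0.46×978.3 / 159.6 = 2.820.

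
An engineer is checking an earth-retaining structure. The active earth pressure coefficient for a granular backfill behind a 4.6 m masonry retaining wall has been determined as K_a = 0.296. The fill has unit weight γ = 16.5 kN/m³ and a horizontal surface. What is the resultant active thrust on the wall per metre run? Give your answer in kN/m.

51.7 kN/m

P = ½ K_a γ H² = 0.5 × 0.296 × 16.5 × 4.6² = 51.67 kN/m.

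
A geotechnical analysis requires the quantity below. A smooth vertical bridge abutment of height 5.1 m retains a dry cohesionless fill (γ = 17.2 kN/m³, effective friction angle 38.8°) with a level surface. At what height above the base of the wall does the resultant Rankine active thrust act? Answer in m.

1.70 m

K_a = 0.2296.
The pressure distribution is triangular, so the resultant acts at H/3 above the base = 5.1/3 = 1.700 m.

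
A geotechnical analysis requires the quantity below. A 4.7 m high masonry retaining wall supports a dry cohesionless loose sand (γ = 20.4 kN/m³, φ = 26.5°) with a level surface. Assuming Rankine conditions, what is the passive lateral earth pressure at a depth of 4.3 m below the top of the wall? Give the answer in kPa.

K_p = (1 + sin φ)/(1 − sin φ) = 2.611.
σ_h = K_p γ z = 2.611 × 20.4 × 4.3 = 229.1 kPa.

229 kPa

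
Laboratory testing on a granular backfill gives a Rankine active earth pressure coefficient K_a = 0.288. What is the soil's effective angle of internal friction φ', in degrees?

K_a = tan²(45° − φ/2) ⇒ 45° − φ/2 = arctan(√0.288) = 28.22°.
φ = 2(45° − 28.22°) = 33.56°.

33.6°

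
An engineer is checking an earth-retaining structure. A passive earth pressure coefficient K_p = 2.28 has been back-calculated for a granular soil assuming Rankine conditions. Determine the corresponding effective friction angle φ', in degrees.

K_p = (1+sin φ)/(1−sin φ) ⇒ sin φ = (K_p − 1)/(K_p + 1) = 0.3902.
φ = arcsin(0.3902) = 22.97°.

23.0°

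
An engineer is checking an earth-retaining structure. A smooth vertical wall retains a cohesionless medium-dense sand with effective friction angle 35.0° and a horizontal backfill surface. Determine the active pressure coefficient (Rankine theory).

K_a = tan²(45° − φ/2) = tan²(27.50°) = 0.2710.

0.271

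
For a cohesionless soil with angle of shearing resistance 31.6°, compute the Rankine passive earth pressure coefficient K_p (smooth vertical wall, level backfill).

3.20

K_p = (1 + sin φ)/(1 − sin φ) = tan²(45° + 31.6°/2) = 3.202.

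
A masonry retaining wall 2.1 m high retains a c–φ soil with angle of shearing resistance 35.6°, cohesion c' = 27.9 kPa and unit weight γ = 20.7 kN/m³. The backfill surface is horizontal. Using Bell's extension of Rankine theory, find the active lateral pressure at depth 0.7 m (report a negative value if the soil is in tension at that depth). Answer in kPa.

K_a = (1 − sin φ)/(1 + sin φ) = 0.2641.
σ_a = K_a γ z − 2c√K_a = 0.2641×20.7×0.7 − 2×27.9×0.5139 = -24.85 kPa.

-24.9 kPa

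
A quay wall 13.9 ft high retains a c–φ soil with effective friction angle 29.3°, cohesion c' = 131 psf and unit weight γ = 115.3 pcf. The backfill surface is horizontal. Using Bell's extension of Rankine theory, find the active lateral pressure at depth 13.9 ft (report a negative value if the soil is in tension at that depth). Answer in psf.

396 psf

K_a = (1 − sin φ)/(1 + sin φ) = 0.3428.
σ_a = K_a γ z − 2c√K_a = 0.3428×115.3×13.9 − 2×131×0.5855 = 396.0 psf.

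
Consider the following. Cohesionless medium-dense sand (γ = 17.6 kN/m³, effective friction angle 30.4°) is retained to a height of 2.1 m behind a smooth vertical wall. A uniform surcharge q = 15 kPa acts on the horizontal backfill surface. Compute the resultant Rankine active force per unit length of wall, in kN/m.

23.1 kN/m

K_a = tan²(45° − φ/2) = 0.3280.
Soil triangle: ½ K_a γ H² = 0.5×0.3280×17.6×2.1² = 12.73 kN/m.
Surcharge rectangle: K_a q H = 0.3280×15×2.1 = 10.33 kN/m.
Total = 12.73 + 10.33 = 23.06 kN/m.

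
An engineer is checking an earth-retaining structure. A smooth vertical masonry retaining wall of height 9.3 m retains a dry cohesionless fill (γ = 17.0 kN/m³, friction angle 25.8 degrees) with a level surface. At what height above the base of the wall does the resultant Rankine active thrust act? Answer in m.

3.10 m

K_a = 0.3935.
The pressure distribution is triangular, so the resultant acts at H/3 above the base = 9.3/3 = 3.100 m.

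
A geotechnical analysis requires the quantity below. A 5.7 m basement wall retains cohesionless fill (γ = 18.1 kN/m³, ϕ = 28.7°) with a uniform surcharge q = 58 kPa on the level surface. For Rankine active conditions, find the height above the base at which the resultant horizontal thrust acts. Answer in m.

2.40 m

K_a = 0.3511.
Triangular part P₁ = ½K_aγH² = 103.2 at H/3 = 1.900 m; rectangular part P₂ = K_a q H = 116.1 at H/2 = 2.850 m.
ȳ = (P₁·1.900 + P₂·2.850)/(P₁+P₂) = 2.403 m.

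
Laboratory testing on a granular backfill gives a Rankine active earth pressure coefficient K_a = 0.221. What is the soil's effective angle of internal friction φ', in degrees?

39.6°

K_a = tan²(45° − φ/2) ⇒ 45° − φ/2 = arctan(√0.221) = 25.18°.
φ = 2(45° − 25.18°) = 39.64°.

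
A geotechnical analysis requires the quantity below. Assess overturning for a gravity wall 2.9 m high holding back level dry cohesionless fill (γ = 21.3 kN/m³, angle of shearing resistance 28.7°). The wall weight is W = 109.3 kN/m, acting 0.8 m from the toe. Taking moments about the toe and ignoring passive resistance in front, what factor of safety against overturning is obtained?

K_a = tan²(45° − 28.7°/2) = 0.3511.
P_a = ½K_aγH² = 0.5×0.3511×21.3×2.9² = 31.45 kN/m, acting at H/3 = 0.9667 m above the base.
Overturning moment M_o = P_a × H/3 = 31.45 × 0.9667 = 30.40.
Resisting moment M_r = W × 0.8 = 109.3 × 0.8 = 87.44.
FS_overturning = M_r/M_o = 87.44/30.40 = 2.876.

2.88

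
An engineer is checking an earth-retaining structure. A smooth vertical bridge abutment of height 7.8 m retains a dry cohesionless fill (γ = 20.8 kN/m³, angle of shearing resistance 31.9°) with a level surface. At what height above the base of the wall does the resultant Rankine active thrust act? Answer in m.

2.60 m

K_a = 0.3085.
The pressure distribution is triangular, so the resultant acts at H/3 above the base = 7.8/3 = 2.600 m.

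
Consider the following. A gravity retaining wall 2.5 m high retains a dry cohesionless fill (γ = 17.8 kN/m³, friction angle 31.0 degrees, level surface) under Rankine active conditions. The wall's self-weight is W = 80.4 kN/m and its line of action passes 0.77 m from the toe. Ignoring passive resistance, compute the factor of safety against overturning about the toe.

K_a = tan²(45° − 31.0°/2) = 0.3201.
P_a = ½K_aγH² = 0.5×0.3201×17.8×2.5² = 17.81 kN/m, acting at H/3 = 0.8333 m above the base.
Overturning moment M_o = P_a × H/3 = 17.81 × 0.8333 = 14.84.
Resisting moment M_r = W × 0.77 = 80.4 × 0.77 = 61.91.
FS_overturning = M_r/M_o = 61.91/14.84 = 4.172.

4.17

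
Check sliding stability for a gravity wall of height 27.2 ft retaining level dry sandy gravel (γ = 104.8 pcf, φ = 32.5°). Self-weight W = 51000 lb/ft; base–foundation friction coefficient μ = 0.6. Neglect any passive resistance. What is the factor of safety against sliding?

K_a = tan²(45° − 32.5°/2) = 0.3010.
P_a = ½K_aγH² = 0.5×0.3010×104.8×27.2² = 11670 lb/ft, acting at H/3 = 9.067 ft above the base.
FS_sliding = μW / P_a = 0.6×51000 / 11670 = 2.622.

2.62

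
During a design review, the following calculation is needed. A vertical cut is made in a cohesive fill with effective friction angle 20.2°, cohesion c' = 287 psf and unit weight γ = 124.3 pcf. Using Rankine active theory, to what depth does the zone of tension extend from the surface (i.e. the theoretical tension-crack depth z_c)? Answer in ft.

6.62 ft

K_a = tan²(45° − 20.2°/2) = 0.4867; √K_a = 0.6976.
The active pressure is zero where K_a γ z = 2c√K_a, so z_c = 2c/(γ√K_a) = 2×287/(124.3×0.6976) = 6.620 ft.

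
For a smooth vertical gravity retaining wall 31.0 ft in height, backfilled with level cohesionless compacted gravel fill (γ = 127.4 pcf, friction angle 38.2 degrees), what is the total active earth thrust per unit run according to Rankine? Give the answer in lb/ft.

K_a = tan²(45° − φ/2) = 0.2358.
P_a = ½ K_a γ H² = 0.5 × 0.2358 × 127.4 × 31.0² = 14430 lb/ft.

14400 lb/ft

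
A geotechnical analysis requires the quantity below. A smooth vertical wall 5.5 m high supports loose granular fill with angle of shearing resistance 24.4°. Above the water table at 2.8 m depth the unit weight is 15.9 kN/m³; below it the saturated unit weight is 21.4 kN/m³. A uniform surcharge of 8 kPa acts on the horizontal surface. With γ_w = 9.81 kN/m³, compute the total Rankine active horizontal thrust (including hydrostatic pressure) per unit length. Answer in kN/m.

K_a = tan²(45° − φ/2) = 0.4153.
γ' = 21.4 − 9.81 = 11.59 kN/m³. h₂ = H − d_w = 2.7 m.
σ'_h: at surface K_a·q = 3.323; at WT K_a(q+γd_w) = 21.81; at base K_a(q+γd_w+γ'h₂) = 34.81 kPa.
P₁ = ½(3.323+21.81)×2.8 = 35.19; P₂ = ½(21.81+34.81)×2.7 = 76.44; P_w = ½γ_w h₂² = 35.76.
Total = 35.19+76.44+35.76 = 147.4 kN/m.

147 kN/m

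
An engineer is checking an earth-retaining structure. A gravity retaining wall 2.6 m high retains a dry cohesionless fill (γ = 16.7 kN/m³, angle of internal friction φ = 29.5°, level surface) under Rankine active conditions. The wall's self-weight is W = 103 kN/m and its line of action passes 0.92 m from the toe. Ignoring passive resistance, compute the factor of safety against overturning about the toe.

K_a = tan²(45° − 29.5°/2) = 0.3401.
P_a = ½K_aγH² = 0.5×0.3401×16.7×2.6² = 19.20 kN/m, acting at H/3 = 0.8667 m above the base.
Overturning moment M_o = P_a × H/3 = 19.20 × 0.8667 = 16.64.
Resisting moment M_r = W × 0.92 = 103 × 0.92 = 94.76.
FS_overturning = M_r/M_o = 94.76/16.64 = 5.695.

5.70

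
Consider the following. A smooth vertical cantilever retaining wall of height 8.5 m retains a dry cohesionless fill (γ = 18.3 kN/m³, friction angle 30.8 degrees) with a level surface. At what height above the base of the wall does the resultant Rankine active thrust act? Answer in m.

2.83 m

K_a = 0.3227.
The pressure distribution is triangular, so the resultant acts at H/3 above the base = 8.5/3 = 2.833 m.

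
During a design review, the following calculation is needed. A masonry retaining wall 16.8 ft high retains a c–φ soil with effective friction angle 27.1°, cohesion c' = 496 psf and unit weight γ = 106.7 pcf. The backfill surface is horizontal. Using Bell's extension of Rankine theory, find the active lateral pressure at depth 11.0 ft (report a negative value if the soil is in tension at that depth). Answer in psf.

K_a = (1 − sin φ)/(1 + sin φ) = 0.3741.
σ_a = K_a γ z − 2c√K_a = 0.3741×106.7×11.0 − 2×496×0.6116 = -167.7 psf.

-168 psf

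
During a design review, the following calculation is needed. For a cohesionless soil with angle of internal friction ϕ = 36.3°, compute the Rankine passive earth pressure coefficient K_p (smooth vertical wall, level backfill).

3.90

K_p = (1 + sin φ)/(1 − sin φ) = tan²(45° + 36.3°/2) = 3.902.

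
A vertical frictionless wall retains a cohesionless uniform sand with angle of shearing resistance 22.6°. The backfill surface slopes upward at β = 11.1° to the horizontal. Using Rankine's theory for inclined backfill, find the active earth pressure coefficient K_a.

K_a = cos β · (cos β − √(cos²β − cos²φ)) / (cos β + √(cos²β − cos²φ)).
cos β = 0.9813, cos φ = 0.9232, √(cos²β − cos²φ) = 0.3326.
K_a = 0.9813 × (0.9813 − 0.3326)/(0.9813 + 0.3326) = 0.4845.

0.484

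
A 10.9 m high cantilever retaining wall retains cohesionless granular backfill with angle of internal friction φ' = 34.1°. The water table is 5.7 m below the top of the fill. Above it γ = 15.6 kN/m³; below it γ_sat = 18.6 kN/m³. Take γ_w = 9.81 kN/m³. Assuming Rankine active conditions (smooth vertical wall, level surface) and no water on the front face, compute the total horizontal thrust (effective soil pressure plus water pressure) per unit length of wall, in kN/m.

368 kN/m

K_a = tan²(45° − φ/2) = 0.2815.
γ' = 18.6 − 9.81 = 8.790 kN/m³. Depth below WT = 5.2 m.
σ'_h at WT = K_a γ d_w = 25.03 kPa; at base = 25.03 + K_a γ' × 5.2 = 37.90 kPa.
P₁ (0–5.7 m) = ½×25.03×5.7 = 71.34. P₂ (5.7–10.9 m) = ½(25.03+37.90)×5.2 = 163.6.
P_w = ½ γ_w h₂² = 0.5×9.81×5.2² = 132.6. Total = 71.34+163.6+132.6 = 367.6 kN/m.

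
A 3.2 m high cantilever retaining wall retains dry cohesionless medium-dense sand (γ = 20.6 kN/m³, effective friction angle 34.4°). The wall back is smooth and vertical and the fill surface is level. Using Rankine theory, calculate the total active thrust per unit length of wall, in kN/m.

29.3 kN/m

K_a = tan²(45° − φ/2) = 0.2780.
P_a = ½ K_a γ H² = 0.5 × 0.2780 × 20.6 × 3.2² = 29.32 kN/m.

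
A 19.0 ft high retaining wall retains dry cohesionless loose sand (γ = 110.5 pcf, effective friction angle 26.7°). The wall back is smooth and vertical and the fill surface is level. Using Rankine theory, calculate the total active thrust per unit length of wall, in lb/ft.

K_a = tan²(45° − φ/2) = 0.3800.
P_a = ½ K_a γ H² = 0.5 × 0.3800 × 110.5 × 19.0² = 7578 lb/ft.

7580 lb/ft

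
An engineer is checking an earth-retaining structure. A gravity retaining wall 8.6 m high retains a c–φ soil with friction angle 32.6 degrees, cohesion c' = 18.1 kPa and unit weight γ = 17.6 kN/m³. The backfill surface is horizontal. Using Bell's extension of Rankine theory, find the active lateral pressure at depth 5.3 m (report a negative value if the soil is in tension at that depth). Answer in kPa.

8.14 kPa

K_a = (1 − sin φ)/(1 + sin φ) = 0.2997.
σ_a = K_a γ z − 2c√K_a = 0.2997×17.6×5.3 − 2×18.1×0.5475 = 8.141 kPa.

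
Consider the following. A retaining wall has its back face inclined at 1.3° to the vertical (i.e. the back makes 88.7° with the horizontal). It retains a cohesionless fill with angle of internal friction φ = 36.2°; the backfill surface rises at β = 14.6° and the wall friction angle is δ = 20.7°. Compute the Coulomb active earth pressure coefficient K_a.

K_a = sin²(α+φ) / [sin²α · sin(α−δ) · (1 + √{sin(φ+δ)sin(φ−β) / (sin(α−δ)sin(α+β))})²].
With α = 88.7°, φ = 36.2°, δ = 20.7°, β = 14.6°: K_a = 0.2891.

0.289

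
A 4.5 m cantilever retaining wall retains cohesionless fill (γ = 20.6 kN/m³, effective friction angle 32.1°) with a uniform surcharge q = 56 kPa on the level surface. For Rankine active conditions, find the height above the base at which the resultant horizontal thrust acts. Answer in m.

K_a = 0.3060.
Triangular part P₁ = ½K_aγH² = 63.82 at H/3 = 1.500 m; rectangular part P₂ = K_a q H = 77.11 at H/2 = 2.250 m.
ȳ = (P₁·1.500 + P₂·2.250)/(P₁+P₂) = 1.910 m.

1.91 m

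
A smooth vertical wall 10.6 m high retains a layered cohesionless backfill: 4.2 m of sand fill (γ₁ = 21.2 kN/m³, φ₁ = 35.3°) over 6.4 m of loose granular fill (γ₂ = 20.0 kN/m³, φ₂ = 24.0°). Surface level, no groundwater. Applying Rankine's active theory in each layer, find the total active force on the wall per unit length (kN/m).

463 kN/m

K_a1 = tan²(45°−35.3°/2) = 0.2675; K_a2 = tan²(45°−24.0°/2) = 0.4217.
Layer 1: σ at base = K_a1 γ₁ h₁ = 23.82 kPa; P₁ = ½×23.82×4.2 = 50.03.
Layer 2: σ_v at top = γ₁h₁ = 89.04; σ_h top = K_a2×89.04 = 37.55; σ_h base = K_a2×(89.04+20.0×6.4) = 91.53.
P₂ = ½(37.55+91.53)×6.4 = 413.1. Total P_a = 50.03+413.1 = 463.1 kN/m.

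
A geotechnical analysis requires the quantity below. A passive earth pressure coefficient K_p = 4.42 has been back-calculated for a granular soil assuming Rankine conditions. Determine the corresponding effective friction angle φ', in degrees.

39.1°

K_p = (1+sin φ)/(1−sin φ) ⇒ sin φ = (K_p − 1)/(K_p + 1) = 0.6310.
φ = arcsin(0.6310) = 39.12°.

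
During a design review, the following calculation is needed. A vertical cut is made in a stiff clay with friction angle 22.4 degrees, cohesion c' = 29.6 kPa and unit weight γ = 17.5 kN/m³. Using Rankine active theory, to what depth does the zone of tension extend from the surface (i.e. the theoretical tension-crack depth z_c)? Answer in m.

K_a = tan²(45° − 22.4°/2) = 0.4482; √K_a = 0.6694.
The active pressure is zero where K_a γ z = 2c√K_a, so z_c = 2c/(γ√K_a) = 2×29.6/(17.5×0.6694) = 5.053 m.

5.05 m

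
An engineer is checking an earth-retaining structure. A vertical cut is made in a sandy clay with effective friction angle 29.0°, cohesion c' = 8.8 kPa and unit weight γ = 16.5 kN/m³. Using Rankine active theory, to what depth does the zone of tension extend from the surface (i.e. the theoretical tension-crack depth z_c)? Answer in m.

K_a = tan²(45° − 29.0°/2) = 0.3470; √K_a = 0.5890.
The active pressure is zero where K_a γ z = 2c√K_a, so z_c = 2c/(γ√K_a) = 2×8.8/(16.5×0.5890) = 1.811 m.

1.81 m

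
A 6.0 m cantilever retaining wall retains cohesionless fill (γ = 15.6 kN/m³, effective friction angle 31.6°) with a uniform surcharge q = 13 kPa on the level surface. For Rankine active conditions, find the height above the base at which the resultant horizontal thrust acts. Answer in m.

K_a = 0.3123.
Triangular part P₁ = ½K_aγH² = 87.71 at H/3 = 2.000 m; rectangular part P₂ = K_a q H = 24.36 at H/2 = 3.000 m.
ȳ = (P₁·2.000 + P₂·3.000)/(P₁+P₂) = 2.217 m.

2.22 m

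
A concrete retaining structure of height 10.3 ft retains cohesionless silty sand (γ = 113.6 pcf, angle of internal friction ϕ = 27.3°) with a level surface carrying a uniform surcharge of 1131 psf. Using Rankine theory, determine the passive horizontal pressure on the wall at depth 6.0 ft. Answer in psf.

4880 psf

K_p = (1 + sin φ)/(1 − sin φ) = 2.694.
σ_v = γz + q = 113.6 × 6.0 + 1131 = 1813 psf.
σ_h = K_p σ_v = 2.694 × 1813 = 4884 psf.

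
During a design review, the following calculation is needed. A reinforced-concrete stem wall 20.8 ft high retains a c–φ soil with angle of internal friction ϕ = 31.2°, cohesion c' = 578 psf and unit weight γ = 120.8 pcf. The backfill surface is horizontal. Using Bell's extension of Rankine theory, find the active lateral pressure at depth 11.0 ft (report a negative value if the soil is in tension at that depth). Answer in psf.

-229 psf

K_a = (1 − sin φ)/(1 + sin φ) = 0.3175.
σ_a = K_a γ z − 2c√K_a = 0.3175×120.8×11.0 − 2×578×0.5635 = -229.5 psf.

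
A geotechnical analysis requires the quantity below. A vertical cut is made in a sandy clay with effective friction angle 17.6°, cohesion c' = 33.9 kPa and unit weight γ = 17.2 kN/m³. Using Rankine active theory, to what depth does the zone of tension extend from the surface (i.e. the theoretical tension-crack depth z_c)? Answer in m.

K_a = tan²(45° − 17.6°/2) = 0.5357; √K_a = 0.7319.
The active pressure is zero where K_a γ z = 2c√K_a, so z_c = 2c/(γ√K_a) = 2×33.9/(17.2×0.7319) = 5.386 m.

5.39 m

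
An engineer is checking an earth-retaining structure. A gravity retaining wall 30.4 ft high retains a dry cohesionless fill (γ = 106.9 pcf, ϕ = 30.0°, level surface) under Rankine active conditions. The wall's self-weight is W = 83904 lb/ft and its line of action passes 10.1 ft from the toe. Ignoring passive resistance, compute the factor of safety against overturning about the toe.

K_a = tan²(45° − 30.0°/2) = 0.3333.
P_a = ½K_aγH² = 0.5×0.3333×106.9×30.4² = 16470 lb/ft, acting at H/3 = 10.13 ft above the base.
Overturning moment M_o = P_a × H/3 = 16470 × 10.13 = 166800.
Resisting moment M_r = W × 10.1 = 83904 × 10.1 = 847400.
FS_overturning = M_r/M_o = 847400/166800 = 5.079.

5.08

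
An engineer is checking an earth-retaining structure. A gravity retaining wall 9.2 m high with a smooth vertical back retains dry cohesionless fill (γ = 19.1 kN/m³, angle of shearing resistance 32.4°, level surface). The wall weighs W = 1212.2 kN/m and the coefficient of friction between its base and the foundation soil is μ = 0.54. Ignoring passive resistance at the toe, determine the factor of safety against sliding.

K_a = tan²(45° − 32.4°/2) = 0.3022.
P_a = ½K_aγH² = 0.5×0.3022×19.1×9.2² = 244.3 kN/m, acting at H/3 = 3.067 m above the base.
FS_sliding = μW / P_a = 0.54×1212.2 / 244.3 = 2.679.

2.68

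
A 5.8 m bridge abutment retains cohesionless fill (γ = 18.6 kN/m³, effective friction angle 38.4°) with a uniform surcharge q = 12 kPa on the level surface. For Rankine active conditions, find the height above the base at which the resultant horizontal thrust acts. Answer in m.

K_a = 0.2337.
Triangular part P₁ = ½K_aγH² = 73.11 at H/3 = 1.933 m; rectangular part P₂ = K_a q H = 16.27 at H/2 = 2.900 m.
ȳ = (P₁·1.933 + P₂·2.900)/(P₁+P₂) = 2.109 m.

2.11 m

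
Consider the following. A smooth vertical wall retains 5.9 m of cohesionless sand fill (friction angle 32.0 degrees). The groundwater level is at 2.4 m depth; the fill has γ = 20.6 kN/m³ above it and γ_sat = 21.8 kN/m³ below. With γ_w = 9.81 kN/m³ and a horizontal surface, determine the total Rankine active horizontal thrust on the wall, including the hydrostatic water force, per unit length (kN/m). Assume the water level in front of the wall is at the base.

K_a = tan²(45° − φ/2) = 0.3073.
γ' = 21.8 − 9.81 = 11.99 kN/m³. Depth below WT = 3.5 m.
σ'_h at WT = K_a γ d_w = 15.19 kPa; at base = 15.19 + K_a γ' × 3.5 = 28.08 kPa.
P₁ (0–2.4 m) = ½×15.19×2.4 = 18.23. P₂ (2.4–5.9 m) = ½(15.19+28.08)×3.5 = 75.73.
P_w = ½ γ_w h₂² = 0.5×9.81×3.5² = 60.09. Total = 18.23+75.73+60.09 = 154.0 kN/m.

154 kN/m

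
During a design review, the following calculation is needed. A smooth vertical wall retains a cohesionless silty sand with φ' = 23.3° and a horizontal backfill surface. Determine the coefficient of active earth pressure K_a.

K_a = tan²(45° − φ/2) = tan²(33.35°) = 0.4331.

0.433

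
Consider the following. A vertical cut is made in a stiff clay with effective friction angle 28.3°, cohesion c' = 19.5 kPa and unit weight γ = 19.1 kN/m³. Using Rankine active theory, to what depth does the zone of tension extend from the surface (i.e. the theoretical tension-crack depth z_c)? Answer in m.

K_a = tan²(45° − 28.3°/2) = 0.3568; √K_a = 0.5973.
The active pressure is zero where K_a γ z = 2c√K_a, so z_c = 2c/(γ√K_a) = 2×19.5/(19.1×0.5973) = 3.419 m.

3.42 m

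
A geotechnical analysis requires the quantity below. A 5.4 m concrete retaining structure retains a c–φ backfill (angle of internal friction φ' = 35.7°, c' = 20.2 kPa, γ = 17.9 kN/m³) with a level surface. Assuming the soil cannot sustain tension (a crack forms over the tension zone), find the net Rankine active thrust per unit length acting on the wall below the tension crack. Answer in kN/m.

2.35 kN/m

K_a = 0.2630; √K_a = 0.5128.
Tension-crack depth z_c = 2c/(γ√K_a) = 2×20.2/(17.9×0.5128) = 4.401 m.
σ_a at base = K_a γ H − 2c√K_a = 0.2630×17.9×5.4 − 2×20.2×0.5128 = 4.703 kPa.
P_a = ½ × 4.703 × (H − z_c) = 0.5×4.703×0.9989 = 2.349 kN/m.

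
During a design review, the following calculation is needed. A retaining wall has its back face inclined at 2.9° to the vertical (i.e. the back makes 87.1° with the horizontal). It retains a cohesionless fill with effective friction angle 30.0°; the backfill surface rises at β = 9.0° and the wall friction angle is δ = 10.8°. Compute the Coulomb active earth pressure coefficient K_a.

0.367

K_a = sin²(α+φ) / [sin²α · sin(α−δ) · (1 + √{sin(φ+δ)sin(φ−β) / (sin(α−δ)sin(α+β))})²].
With α = 87.1°, φ = 30.0°, δ = 10.8°, β = 9.0°: K_a = 0.3672.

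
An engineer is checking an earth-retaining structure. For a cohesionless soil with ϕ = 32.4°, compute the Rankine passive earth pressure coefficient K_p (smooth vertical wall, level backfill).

K_p = (1 + sin φ)/(1 − sin φ) = tan²(45° + 32.4°/2) = 3.309.

3.31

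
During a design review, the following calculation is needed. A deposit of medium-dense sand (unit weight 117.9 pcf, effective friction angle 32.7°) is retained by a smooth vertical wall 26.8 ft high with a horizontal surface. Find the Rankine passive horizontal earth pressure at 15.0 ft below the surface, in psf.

K_p = (1 + sin φ)/(1 − sin φ) = 3.350.
σ_h = K_p γ z = 3.350 × 117.9 × 15.0 = 5925 psf.

5920 psf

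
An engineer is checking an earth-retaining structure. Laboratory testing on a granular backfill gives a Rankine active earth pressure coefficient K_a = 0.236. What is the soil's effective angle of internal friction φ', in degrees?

38.2°

K_a = tan²(45° − φ/2) ⇒ 45° − φ/2 = arctan(√0.236) = 25.91°.
φ = 2(45° − 25.91°) = 38.18°.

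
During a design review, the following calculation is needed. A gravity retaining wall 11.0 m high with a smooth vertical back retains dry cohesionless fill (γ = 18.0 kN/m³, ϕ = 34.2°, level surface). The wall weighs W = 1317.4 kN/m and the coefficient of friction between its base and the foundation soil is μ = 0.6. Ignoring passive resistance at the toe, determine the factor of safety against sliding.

2.59

K_a = tan²(45° − 34.2°/2) = 0.2803.
P_a = ½K_aγH² = 0.5×0.2803×18.0×11.0² = 305.3 kN/m, acting at H/3 = 3.667 m above the base.
FS_sliding = μW / P_a = 0.6×1317.4 / 305.3 = 2.589.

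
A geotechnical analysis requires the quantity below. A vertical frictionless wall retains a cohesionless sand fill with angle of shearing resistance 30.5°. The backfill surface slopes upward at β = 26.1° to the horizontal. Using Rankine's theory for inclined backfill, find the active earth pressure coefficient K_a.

0.503

K_a = cos β · (cos β − √(cos²β − cos²φ)) / (cos β + √(cos²β − cos²φ)).
cos β = 0.8980, cos φ = 0.8616, √(cos²β − cos²φ) = 0.2531.
K_a = 0.8980 × (0.8980 − 0.2531)/(0.8980 + 0.2531) = 0.5032.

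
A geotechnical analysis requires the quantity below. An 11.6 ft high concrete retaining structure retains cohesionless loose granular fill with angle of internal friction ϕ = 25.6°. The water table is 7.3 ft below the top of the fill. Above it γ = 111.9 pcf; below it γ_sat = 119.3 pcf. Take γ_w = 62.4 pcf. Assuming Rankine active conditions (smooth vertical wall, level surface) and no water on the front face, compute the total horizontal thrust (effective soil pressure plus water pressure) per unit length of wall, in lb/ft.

K_a = tan²(45° − φ/2) = 0.3966.
γ' = 119.3 − 62.4 = 56.90 pcf. Depth below WT = 4.3 ft.
σ'_h at WT = K_a γ d_w = 323.9 psf; at base = 323.9 + K_a γ' × 4.3 = 421.0 psf.
P₁ (0–7.3 ft) = ½×323.9×7.3 = 1182. P₂ (7.3–11.6 ft) = ½(323.9+421.0)×4.3 = 1602.
P_w = ½ γ_w h₂² = 0.5×62.4×4.3² = 576.9. Total = 1182+1602+576.9 = 3361 lb/ft.

3360 lb/ft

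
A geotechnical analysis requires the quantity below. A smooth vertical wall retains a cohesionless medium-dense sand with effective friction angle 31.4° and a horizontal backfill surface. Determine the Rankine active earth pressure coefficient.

K_a = (1 − sin φ)/(1 + sin φ) = (1 − sin 31.4°)/(1 + sin 31.4°) = 0.3149.

0.315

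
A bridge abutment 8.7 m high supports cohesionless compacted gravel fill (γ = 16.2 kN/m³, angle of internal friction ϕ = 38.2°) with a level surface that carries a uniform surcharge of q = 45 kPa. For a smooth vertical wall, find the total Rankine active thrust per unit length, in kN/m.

K_a = tan²(45° − φ/2) = 0.2358.
Soil triangle: ½ K_a γ H² = 0.5×0.2358×16.2×8.7² = 144.6 kN/m.
Surcharge rectangle: K_a q H = 0.2358×45×8.7 = 92.31 kN/m.
Total = 144.6 + 92.31 = 236.9 kN/m.

237 kN/m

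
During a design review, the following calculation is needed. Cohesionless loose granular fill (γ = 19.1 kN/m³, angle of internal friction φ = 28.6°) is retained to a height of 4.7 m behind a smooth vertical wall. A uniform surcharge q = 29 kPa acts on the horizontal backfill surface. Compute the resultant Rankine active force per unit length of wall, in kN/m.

K_a = tan²(45° − φ/2) = 0.3525.
Soil triangle: ½ K_a γ H² = 0.5×0.3525×19.1×4.7² = 74.37 kN/m.
Surcharge rectangle: K_a q H = 0.3525×29×4.7 = 48.05 kN/m.
Total = 74.37 + 48.05 = 122.4 kN/m.

122 kN/m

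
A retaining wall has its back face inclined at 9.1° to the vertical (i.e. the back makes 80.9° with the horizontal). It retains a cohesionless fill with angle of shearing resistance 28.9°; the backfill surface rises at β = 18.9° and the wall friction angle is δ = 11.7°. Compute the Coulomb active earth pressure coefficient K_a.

K_a = sin²(α+φ) / [sin²α · sin(α−δ) · (1 + √{sin(φ+δ)sin(φ−β) / (sin(α−δ)sin(α+β))})²].
With α = 80.9°, φ = 28.9°, δ = 11.7°, β = 18.9°: K_a = 0.5327.

0.533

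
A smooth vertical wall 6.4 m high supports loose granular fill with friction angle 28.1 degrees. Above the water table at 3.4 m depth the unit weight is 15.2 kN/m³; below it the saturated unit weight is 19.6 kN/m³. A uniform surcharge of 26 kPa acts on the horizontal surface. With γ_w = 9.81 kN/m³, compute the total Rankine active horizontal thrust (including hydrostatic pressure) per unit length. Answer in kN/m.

207 kN/m

K_a = tan²(45° − φ/2) = 0.3596.
γ' = 19.6 − 9.81 = 9.790 kN/m³. h₂ = H − d_w = 3.0 m.
σ'_h: at surface K_a·q = 9.350; at WT K_a(q+γd_w) = 27.93; at base K_a(q+γd_w+γ'h₂) = 38.50 kPa.
P₁ = ½(9.350+27.93)×3.4 = 63.38; P₂ = ½(27.93+38.50)×3.0 = 99.65; P_w = ½γ_w h₂² = 44.14.
Total = 63.38+99.65+44.14 = 207.2 kN/m.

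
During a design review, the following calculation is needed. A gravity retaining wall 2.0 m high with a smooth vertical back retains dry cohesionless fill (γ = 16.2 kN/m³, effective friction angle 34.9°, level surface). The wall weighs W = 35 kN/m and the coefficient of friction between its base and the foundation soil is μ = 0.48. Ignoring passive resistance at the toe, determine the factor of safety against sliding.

K_a = tan²(45° − 34.9°/2) = 0.2721.
P_a = ½K_aγH² = 0.5×0.2721×16.2×2.0² = 8.818 kN/m, acting at H/3 = 0.6667 m above the base.
FS_sliding = μW / P_a = 0.48×35 / 8.818 = 1.905.

1.91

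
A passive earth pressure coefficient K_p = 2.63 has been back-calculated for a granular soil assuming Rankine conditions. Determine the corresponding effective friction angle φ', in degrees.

K_p = (1+sin φ)/(1−sin φ) ⇒ sin φ = (K_p − 1)/(K_p + 1) = 0.4490.
φ = arcsin(0.4490) = 26.68°.

26.7°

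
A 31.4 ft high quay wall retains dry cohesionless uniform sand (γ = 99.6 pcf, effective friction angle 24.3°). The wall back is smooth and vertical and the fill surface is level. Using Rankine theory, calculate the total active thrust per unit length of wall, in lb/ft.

K_a = tan²(45° − φ/2) = 0.4169.
P_a = ½ K_a γ H² = 0.5 × 0.4169 × 99.6 × 31.4² = 20470 lb/ft.

20500 lb/ft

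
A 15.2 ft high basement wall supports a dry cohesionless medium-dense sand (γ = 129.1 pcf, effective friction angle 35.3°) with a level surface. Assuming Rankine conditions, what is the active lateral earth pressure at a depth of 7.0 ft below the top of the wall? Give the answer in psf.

K_a = (1 − sin φ)/(1 + sin φ) = 0.2675.
σ_h = K_a γ z = 0.2675 × 129.1 × 7.0 = 241.8 psf.

242 psf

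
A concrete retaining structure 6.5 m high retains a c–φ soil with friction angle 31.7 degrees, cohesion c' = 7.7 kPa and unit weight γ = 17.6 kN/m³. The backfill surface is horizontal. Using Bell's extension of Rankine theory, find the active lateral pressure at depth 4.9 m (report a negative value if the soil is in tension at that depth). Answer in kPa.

K_a = (1 − sin φ)/(1 + sin φ) = 0.3111.
σ_a = K_a γ z − 2c√K_a = 0.3111×17.6×4.9 − 2×7.7×0.5577 = 18.24 kPa.

18.2 kPa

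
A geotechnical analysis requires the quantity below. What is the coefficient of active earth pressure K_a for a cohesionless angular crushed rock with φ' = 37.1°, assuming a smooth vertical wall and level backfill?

0.247

K_a = (1 − sin φ)/(1 + sin φ) = (1 − sin 37.1°)/(1 + sin 37.1°) = 0.2475.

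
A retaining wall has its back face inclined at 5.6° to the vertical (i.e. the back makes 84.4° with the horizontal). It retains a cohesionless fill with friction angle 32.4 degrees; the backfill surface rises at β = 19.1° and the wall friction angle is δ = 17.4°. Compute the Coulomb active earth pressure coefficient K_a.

K_a = sin²(α+φ) / [sin²α · sin(α−δ) · (1 + √{sin(φ+δ)sin(φ−β) / (sin(α−δ)sin(α+β))})²].
With α = 84.4°, φ = 32.4°, δ = 17.4°, β = 19.1°: K_a = 0.4196.

0.420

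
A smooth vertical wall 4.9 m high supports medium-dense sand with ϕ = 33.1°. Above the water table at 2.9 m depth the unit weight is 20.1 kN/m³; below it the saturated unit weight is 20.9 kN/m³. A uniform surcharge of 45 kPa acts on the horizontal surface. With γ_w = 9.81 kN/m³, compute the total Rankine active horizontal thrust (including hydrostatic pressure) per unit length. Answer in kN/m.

K_a = tan²(45° − φ/2) = 0.2936.
γ' = 20.9 − 9.81 = 11.09 kN/m³. h₂ = H − d_w = 2.0 m.
σ'_h: at surface K_a·q = 13.21; at WT K_a(q+γd_w) = 30.32; at base K_a(q+γd_w+γ'h₂) = 36.83 kPa.
P₁ = ½(13.21+30.32)×2.9 = 63.12; P₂ = ½(30.32+36.83)×2.0 = 67.16; P_w = ½γ_w h₂² = 19.62.
Total = 63.12+67.16+19.62 = 149.9 kN/m.

150 kN/m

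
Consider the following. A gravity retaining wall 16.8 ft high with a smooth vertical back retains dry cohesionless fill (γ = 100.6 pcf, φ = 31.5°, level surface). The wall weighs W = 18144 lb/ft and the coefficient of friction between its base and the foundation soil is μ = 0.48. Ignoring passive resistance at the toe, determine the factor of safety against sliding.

1.96

K_a = tan²(45° − 31.5°/2) = 0.3136.
P_a = ½K_aγH² = 0.5×0.3136×100.6×16.8² = 4453 lb/ft, acting at H/3 = 5.600 ft above the base.
FS_sliding = μW / P_a = 0.48×18144 / 4453 = 1.956.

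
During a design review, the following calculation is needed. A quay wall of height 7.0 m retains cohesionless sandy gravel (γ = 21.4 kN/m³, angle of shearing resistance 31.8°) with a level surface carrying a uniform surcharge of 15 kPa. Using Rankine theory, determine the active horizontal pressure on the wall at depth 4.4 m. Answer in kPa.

33.8 kPa

K_a = (1 − sin φ)/(1 + sin φ) = 0.3098.
σ_v = γz + q = 21.4 × 4.4 + 15 = 109.2 kPa.
σ_h = K_a σ_v = 0.3098 × 109.2 = 33.82 kPa.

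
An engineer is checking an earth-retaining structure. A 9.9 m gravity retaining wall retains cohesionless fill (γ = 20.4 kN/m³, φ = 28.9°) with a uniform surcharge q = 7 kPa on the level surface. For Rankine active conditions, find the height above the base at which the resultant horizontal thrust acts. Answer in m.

3.41 m

K_a = 0.3484.
Triangular part P₁ = ½K_aγH² = 348.3 at H/3 = 3.300 m; rectangular part P₂ = K_a q H = 24.14 at H/2 = 4.950 m.
ȳ = (P₁·3.300 + P₂·4.950)/(P₁+P₂) = 3.407 m.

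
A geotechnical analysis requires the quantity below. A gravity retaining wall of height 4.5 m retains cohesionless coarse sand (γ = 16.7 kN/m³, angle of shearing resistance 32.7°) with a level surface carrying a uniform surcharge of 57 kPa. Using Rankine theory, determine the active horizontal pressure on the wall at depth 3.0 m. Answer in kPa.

K_a = (1 − sin φ)/(1 + sin φ) = 0.2985.
σ_v = γz + q = 16.7 × 3.0 + 57 = 107.1 kPa.
σ_h = K_a σ_v = 0.2985 × 107.1 = 31.97 kPa.

32.0 kPa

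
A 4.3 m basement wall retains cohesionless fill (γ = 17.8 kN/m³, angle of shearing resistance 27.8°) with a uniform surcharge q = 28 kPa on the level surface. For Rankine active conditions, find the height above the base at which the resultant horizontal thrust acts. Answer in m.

1.74 m

K_a = 0.3639.
Triangular part P₁ = ½K_aγH² = 59.88 at H/3 = 1.433 m; rectangular part P₂ = K_a q H = 43.81 at H/2 = 2.150 m.
ȳ = (P₁·1.433 + P₂·2.150)/(P₁+P₂) = 1.736 m.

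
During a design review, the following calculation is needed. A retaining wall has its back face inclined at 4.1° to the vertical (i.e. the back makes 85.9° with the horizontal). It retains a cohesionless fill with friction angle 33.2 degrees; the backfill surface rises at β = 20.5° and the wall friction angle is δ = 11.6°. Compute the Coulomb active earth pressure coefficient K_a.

K_a = sin²(α+φ) / [sin²α · sin(α−δ) · (1 + √{sin(φ+δ)sin(φ−β) / (sin(α−δ)sin(α+β))})²].
With α = 85.9°, φ = 33.2°, δ = 11.6°, β = 20.5°: K_a = 0.4012.

0.401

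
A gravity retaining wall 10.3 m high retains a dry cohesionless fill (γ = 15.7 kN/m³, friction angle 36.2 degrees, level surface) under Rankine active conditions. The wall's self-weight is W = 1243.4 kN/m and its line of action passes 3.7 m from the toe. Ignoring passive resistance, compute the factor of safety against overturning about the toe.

K_a = tan²(45° − 36.2°/2) = 0.2574.
P_a = ½K_aγH² = 0.5×0.2574×15.7×10.3² = 214.3 kN/m, acting at H/3 = 3.433 m above the base.
Overturning moment M_o = P_a × H/3 = 214.3 × 3.433 = 735.9.
Resisting moment M_r = W × 3.7 = 1243.4 × 3.7 = 4601.
FS_overturning = M_r/M_o = 4601/735.9 = 6.251.

6.25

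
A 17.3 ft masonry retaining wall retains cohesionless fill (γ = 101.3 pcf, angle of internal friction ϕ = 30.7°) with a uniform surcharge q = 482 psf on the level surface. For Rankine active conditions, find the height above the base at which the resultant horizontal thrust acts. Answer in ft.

K_a = 0.3240.
Triangular part P₁ = ½K_aγH² = 4912 at H/3 = 5.767 ft; rectangular part P₂ = K_a q H = 2702 at H/2 = 8.650 ft.
ȳ = (P₁·5.767 + P₂·8.650)/(P₁+P₂) = 6.790 ft.

6.79 ft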